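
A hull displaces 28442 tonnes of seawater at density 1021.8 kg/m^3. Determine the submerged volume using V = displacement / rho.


Formula: V = mass / rho
Step 1 — convert tonnes to kg: 28442 t * 1000 = 28442000 kg
Step 2 — V = 28442000 / 1021.8 ≈ 27835 m^3 (5 s.f.)

27835 m^3


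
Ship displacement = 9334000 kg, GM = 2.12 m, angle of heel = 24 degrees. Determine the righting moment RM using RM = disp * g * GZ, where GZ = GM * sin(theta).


Formula: GZ = GM * sin(theta); RM = disp * g * GZ
Step 1 — GZ = 2.12 * sin(24°) = 2.12 * 0.406737 = 0.862282 m
Step 2 — RM = 9334000 * 9.81 * 0.862282 ≈ 78956000 N·m (5 s.f.)

78956000 N·m


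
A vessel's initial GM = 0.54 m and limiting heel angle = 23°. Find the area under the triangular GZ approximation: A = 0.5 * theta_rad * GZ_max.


Formula: GZ_max = GM * sin(theta); Area = 0.5 * theta_rad * GZ_max
Step 1 — GZ_max = 0.54 * sin(23°) = 0.54 * 0.390731 = 0.210995 m
Step 2 — theta_rad = 23 * pi/180 = 0.401426 rad
Step 3 — Area = 0.5 * 0.401426 * 0.210995 ≈ 0.042349 m·rad (5 s.f.)

0.042349 m·rad


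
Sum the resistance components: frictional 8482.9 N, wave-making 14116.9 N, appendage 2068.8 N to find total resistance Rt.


Formula: Rt = Rf + Rw + Ra
Substituting: Rt = 8482.9 + 14116.9 + 2068.8
Result: Rt = 24668.6 N

24668.6 N


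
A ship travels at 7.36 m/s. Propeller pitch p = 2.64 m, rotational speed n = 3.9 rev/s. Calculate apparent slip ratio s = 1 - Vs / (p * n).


Formula: s = 1 - Vs / (p * n)
Step 1 — p * n = 2.64 * 3.9 = 10.296
Step 2 — Vs / (p*n) = 7.36 / 10.296 = 0.714841 (6 d.p.)
Step 3 — s = 1 - 0.714841 = 0.285159

0.285159


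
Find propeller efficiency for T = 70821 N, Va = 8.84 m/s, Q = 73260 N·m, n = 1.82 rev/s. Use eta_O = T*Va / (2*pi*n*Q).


Formula: eta = T * Va / (2 * pi * n * Q)
Step 1 — numerator = T * Va = 70821 * 8.84 = 626057.64
Step 2 — 2 * pi * n = 2 * pi * 1.82 = 11.435397
Step 3 — denominator = 11.435397 * 73260 = 837757.18
Step 4 — eta = 626057.64 / 837757.18 ≈ 0.74730 (5 s.f.)

0.74730


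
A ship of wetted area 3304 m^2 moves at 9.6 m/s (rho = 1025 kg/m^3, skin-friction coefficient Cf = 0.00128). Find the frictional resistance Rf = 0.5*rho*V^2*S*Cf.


Formula: Rf = 0.5 * rho * V^2 * S * Cf
Step 1 — V^2 = 9.6^2 = 92.16
Step 2 — 0.5 * rho * V^2 = 0.5 * 1025 * 92.16 = 47232.0
Step 3 — Rf = 47232.0 * 3304 * 0.00128 ≈ 199750 N (5 s.f.)

199750 N


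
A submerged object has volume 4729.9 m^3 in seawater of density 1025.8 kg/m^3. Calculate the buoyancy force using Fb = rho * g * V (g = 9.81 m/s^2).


Formula: Fb = rho * g * V
Substituting: Fb = 1025.8 * 9.81 * 4729.9
Intermediate: 1025.8 * 9.81 = 10063.098
Result: Fb = 10063.098 * 4729.9 ≈ 47597000 N (5 s.f.)

47597000 N


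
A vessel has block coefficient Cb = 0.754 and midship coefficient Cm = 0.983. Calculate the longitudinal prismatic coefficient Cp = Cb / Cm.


Formula: Cp = Cb / Cm
Substituting: Cp = 0.754 / 0.983
Result: Cp ≈ 0.76704 (5 s.f.)

0.76704


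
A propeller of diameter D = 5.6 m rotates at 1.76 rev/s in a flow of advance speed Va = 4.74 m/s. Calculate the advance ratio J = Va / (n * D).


Formula: J = Va / (n * D)
Step 1 — n * D = 1.76 * 5.6 = 9.856
Step 2 — J = 4.74 / 9.856 ≈ 0.48093 (5 s.f.)

0.48093


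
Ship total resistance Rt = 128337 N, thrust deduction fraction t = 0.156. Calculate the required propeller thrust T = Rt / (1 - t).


Formula: T = Rt / (1 - t)
Step 1 — (1 - t) = 1 - 0.156 = 0.844
Step 2 — T = 128337 / 0.844 ≈ 152060 N (5 s.f.)

152060 N


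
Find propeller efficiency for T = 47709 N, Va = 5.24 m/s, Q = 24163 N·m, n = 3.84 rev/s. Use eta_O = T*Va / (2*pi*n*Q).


Formula: eta = T * Va / (2 * pi * n * Q)
Step 1 — numerator = T * Va = 47709 * 5.24 = 249995.16
Step 2 — 2 * pi * n = 2 * pi * 3.84 = 24.127432
Step 3 — denominator = 24.127432 * 24163 = 582991.14
Step 4 — eta = 249995.16 / 582991.14 ≈ 0.42881 (5 s.f.)

0.42881


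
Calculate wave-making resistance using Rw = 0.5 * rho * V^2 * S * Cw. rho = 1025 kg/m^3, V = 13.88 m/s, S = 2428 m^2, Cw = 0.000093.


Formula: Rw = 0.5 * rho * V^2 * S * Cw
Step 1 — V^2 = 13.88^2 = 192.6544
Step 2 — 0.5 * rho * V^2 = 0.5 * 1025 * 192.6544 = 98735.38
Step 3 — Rw = 98735.38 * 2428 * 0.000093 ≈ 22295 N (5 s.f.)

22295 N


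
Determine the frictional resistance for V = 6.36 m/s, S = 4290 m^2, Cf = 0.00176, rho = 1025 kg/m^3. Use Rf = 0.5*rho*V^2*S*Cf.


Formula: Rf = 0.5 * rho * V^2 * S * Cf
Step 1 — V^2 = 6.36^2 = 40.4496
Step 2 — 0.5 * rho * V^2 = 0.5 * 1025 * 40.4496 = 20730.42
Step 3 — Rf = 20730.42 * 4290 * 0.00176 ≈ 156520 N (5 s.f.)

156520 N


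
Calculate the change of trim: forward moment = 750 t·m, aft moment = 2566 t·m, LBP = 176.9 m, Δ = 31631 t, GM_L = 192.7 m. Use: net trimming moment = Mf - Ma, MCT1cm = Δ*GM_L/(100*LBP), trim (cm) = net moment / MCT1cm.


Formula: net trimming moment = Mf - Ma; MCT1cm = Δ*GM_L/(100*LBP); trim = net moment / MCT1cm
Step 1 — net trimming moment = 750 - 2566 = -1816 t·m
Step 2 — MCT1cm = 31631 * 192.7 / (100 * 176.9) = 344.5615 t·m/cm
Step 3 — trim = -1816 / 344.5615 ≈ -5.2705 cm (5 s.f.)

-5.2705 cm


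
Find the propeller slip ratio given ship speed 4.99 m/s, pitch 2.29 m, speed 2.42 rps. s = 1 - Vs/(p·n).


Formula: s = 1 - Vs / (p * n)
Step 1 — p * n = 2.29 * 2.42 = 5.5418
Step 2 — Vs / (p*n) = 4.99 / 5.5418 = 0.900429 (6 d.p.)
Step 3 — s = 1 - 0.900429 = 0.099571

0.099571


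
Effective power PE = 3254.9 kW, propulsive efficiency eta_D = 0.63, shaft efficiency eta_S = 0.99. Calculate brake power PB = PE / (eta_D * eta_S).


Formula: PB = PE / (eta_D * eta_S)
Step 1 — combined efficiency = eta_D * eta_S = 0.63 * 0.99 = 0.6237
Step 2 — PB = 3254.9 / 0.6237 ≈ 5218.7 kW (5 s.f.)

5218.7 kW


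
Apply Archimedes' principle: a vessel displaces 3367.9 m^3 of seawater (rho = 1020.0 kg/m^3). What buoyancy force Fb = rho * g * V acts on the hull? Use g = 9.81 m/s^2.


Formula: Fb = rho * g * V
Substituting: Fb = 1020.0 * 9.81 * 3367.9
Intermediate: 1020.0 * 9.81 = 10006.2
Result: Fb = 10006.2 * 3367.9 ≈ 33700000 N (5 s.f.)

33700000 N


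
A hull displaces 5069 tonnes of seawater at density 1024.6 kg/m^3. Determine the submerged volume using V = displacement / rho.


Formula: V = mass / rho
Step 1 — convert tonnes to kg: 5069 t * 1000 = 5069000 kg
Step 2 — V = 5069000 / 1024.6 ≈ 4947.3 m^3 (5 s.f.)

4947.3 m^3


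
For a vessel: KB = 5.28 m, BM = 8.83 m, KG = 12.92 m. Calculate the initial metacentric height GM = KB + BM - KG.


Formula: GM = KB + BM - KG
Step 1 — KM = KB + BM = 5.28 + 8.83 = 14.11 m
Step 2 — GM = KM - KG = 14.11 - 12.92 = 1.19 m

1.19 m


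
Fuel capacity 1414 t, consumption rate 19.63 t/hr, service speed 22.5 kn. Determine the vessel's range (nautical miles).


Formula: endurance = fuel / rate; range = endurance * speed
Step 1 — endurance = 1414 / 19.63 = 72.0326 hours
Step 2 — range = 72.0326 * 22.5 ≈ 1620.7 nautical miles (5 s.f.)

1620.7 NM


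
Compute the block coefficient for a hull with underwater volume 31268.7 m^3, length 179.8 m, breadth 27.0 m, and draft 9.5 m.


Formula: Cb = V / (L * B * T)
Step 1 — L * B * T = 179.8 * 27.0 * 9.5 = 46118.7 m^3
Step 2 — Cb = 31268.7 / 46118.7 ≈ 0.67800 (5 s.f.)

0.67800


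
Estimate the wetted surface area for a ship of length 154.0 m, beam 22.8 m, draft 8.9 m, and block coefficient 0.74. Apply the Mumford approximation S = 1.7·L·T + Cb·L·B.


Formula: S = 1.7*L*T + V/T with V = Cb*L*B*T, i.e. S = L * (1.7*T + Cb*B)
Step 1 — 1.7*T = 1.7 * 8.9 = 15.13 m
Step 2 — Cb*B = 0.74 * 22.8 = 16.872 m
Step 3 — 1.7*T + Cb*B = 15.13 + 16.872 = 32.002 m
Step 4 — S = 154.0 * 32.002 ≈ 4928.3 m^2 (5 s.f.)

4928.3 m^2


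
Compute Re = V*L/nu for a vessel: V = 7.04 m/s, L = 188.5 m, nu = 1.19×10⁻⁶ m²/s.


Formula: Re = V * L / nu
Step 1 — V * L = 7.04 * 188.5 = 1327.04 m^2/s
Step 2 — Re = 1327.04 / 1.19e-6 = 1.12e+09

1.12e+09


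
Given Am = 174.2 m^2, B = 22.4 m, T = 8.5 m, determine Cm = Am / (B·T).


Formula: Cm = Am / (B * T)
Step 1 — B * T = 22.4 * 8.5 = 190.4 m^2
Step 2 — Cm = 174.2 / 190.4 ≈ 0.91492 (5 s.f.)

0.91492


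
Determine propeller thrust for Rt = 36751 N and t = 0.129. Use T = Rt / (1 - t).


Formula: T = Rt / (1 - t)
Step 1 — (1 - t) = 1 - 0.129 = 0.871
Step 2 — T = 36751 / 0.871 ≈ 42194 N (5 s.f.)

42194 N


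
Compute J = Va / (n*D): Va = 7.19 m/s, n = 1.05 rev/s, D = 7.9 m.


Formula: J = Va / (n * D)
Step 1 — n * D = 1.05 * 7.9 = 8.295
Step 2 — J = 7.19 / 8.295 ≈ 0.86679 (5 s.f.)

0.86679


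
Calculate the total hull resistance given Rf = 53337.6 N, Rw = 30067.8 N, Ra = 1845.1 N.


Formula: Rt = Rf + Rw + Ra
Substituting: Rt = 53337.6 + 30067.8 + 1845.1
Result: Rt = 85250.5 N

85250.5 N


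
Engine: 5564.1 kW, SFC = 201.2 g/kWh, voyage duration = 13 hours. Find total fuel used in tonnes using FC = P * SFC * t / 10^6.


Formula: FC (tonnes) = P * SFC * t / 1,000,000
Step 1 — P * SFC * t = 5564.1 * 201.2 * 13 = 14553459.96 g
Step 2 — FC (tonnes) = 14553459.96 / 1,000,000 ≈ 14.553 tonnes (5 s.f.)

14.553 tonnes


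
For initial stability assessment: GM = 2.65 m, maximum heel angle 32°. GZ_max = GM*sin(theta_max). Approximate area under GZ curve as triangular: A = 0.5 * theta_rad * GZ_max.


Formula: GZ_max = GM * sin(theta); Area = 0.5 * theta_rad * GZ_max
Step 1 — GZ_max = 2.65 * sin(32°) = 2.65 * 0.529919 = 1.404285 m
Step 2 — theta_rad = 32 * pi/180 = 0.558505 rad
Step 3 — Area = 0.5 * 0.558505 * 1.404285 ≈ 0.39215 m·rad (5 s.f.)

0.39215 m·rad


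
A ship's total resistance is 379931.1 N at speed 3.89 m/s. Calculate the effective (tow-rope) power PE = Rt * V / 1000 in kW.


Formula: PE = Rt * V / 1000 (kW)
Step 1 — PE (W) = 379931.1 * 3.89 = 1477931.979 W
Step 2 — PE (kW) = 1477931.979 / 1000 ≈ 1477.9 kW (5 s.f.)

1477.9 kW


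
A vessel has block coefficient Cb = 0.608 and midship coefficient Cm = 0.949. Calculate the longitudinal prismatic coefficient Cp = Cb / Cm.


Formula: Cp = Cb / Cm
Substituting: Cp = 0.608 / 0.949
Result: Cp ≈ 0.64067 (5 s.f.)

0.64067


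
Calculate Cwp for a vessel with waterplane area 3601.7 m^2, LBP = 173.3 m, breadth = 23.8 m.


Formula: Cwp = Aw / (L * B)
Step 1 — L * B = 173.3 * 23.8 = 4124.54 m^2
Step 2 — Cwp = 3601.7 / 4124.54 ≈ 0.87324 (5 s.f.)

0.87324


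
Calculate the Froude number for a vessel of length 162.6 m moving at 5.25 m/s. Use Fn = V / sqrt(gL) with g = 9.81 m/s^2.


Formula: Fn = V / sqrt(g * L)
Step 1 — g * L = 9.81 * 162.6 = 1595.106
Step 2 — sqrt(g * L) = sqrt(1595.106) = 39.938778
Step 3 — Fn = 5.25 / 39.938778 ≈ 0.13145 (5 s.f.)

0.13145


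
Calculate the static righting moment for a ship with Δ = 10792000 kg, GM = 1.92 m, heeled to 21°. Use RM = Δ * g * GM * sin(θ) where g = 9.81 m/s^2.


Formula: GZ = GM * sin(theta); RM = disp * g * GZ
Step 1 — GZ = 1.92 * sin(21°) = 1.92 * 0.358368 = 0.688067 m
Step 2 — RM = 10792000 * 9.81 * 0.688067 ≈ 72845000 N·m (5 s.f.)

72845000 N·m


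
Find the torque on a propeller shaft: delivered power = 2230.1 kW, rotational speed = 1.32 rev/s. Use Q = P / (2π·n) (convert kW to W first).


Formula: Q = P_W / (2 * pi * n)
Step 1 — P_W = 2230.1 kW * 1000 = 2230100.0 W
Step 2 — 2 * pi * n = 2 * pi * 1.32 = 8.293805
Step 3 — Q = 2230100.0 / 8.293805 ≈ 268890 N·m (5 s.f.)

268890 N·m


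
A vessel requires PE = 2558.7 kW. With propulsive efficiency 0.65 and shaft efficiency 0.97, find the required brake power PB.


Formula: PB = PE / (eta_D * eta_S)
Step 1 — combined efficiency = eta_D * eta_S = 0.65 * 0.97 = 0.6305
Step 2 — PB = 2558.7 / 0.6305 ≈ 4058.2 kW (5 s.f.)

4058.2 kW


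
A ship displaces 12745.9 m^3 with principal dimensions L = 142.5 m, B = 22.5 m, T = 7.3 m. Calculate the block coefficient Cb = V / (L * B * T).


Formula: Cb = V / (L * B * T)
Step 1 — L * B * T = 142.5 * 22.5 * 7.3 = 23405.625 m^3
Step 2 — Cb = 12745.9 / 23405.625 ≈ 0.54457 (5 s.f.)

0.54457


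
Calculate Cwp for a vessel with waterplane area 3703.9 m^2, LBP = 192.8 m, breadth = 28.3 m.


Formula: Cwp = Aw / (L * B)
Step 1 — L * B = 192.8 * 28.3 = 5456.24 m^2
Step 2 — Cwp = 3703.9 / 5456.24 ≈ 0.67884 (5 s.f.)

0.67884


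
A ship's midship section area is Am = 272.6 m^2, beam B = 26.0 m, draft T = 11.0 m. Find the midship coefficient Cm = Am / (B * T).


Formula: Cm = Am / (B * T)
Step 1 — B * T = 26.0 * 11.0 = 286.0 m^2
Step 2 — Cm = 272.6 / 286.0 ≈ 0.95315 (5 s.f.)

0.95315


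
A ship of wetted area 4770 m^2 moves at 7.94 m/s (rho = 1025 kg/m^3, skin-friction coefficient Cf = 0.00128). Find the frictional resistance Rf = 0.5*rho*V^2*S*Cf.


Formula: Rf = 0.5 * rho * V^2 * S * Cf
Step 1 — V^2 = 7.94^2 = 63.0436
Step 2 — 0.5 * rho * V^2 = 0.5 * 1025 * 63.0436 = 32309.845
Step 3 — Rf = 32309.845 * 4770 * 0.00128 ≈ 197270 N (5 s.f.)

197270 N


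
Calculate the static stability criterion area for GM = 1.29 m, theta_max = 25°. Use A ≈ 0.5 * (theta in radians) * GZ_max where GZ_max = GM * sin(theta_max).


Formula: GZ_max = GM * sin(theta); Area = 0.5 * theta_rad * GZ_max
Step 1 — GZ_max = 1.29 * sin(25°) = 1.29 * 0.422618 = 0.545177 m
Step 2 — theta_rad = 25 * pi/180 = 0.436332 rad
Step 3 — Area = 0.5 * 0.436332 * 0.545177 ≈ 0.11894 m·rad (5 s.f.)

0.11894 m·rad


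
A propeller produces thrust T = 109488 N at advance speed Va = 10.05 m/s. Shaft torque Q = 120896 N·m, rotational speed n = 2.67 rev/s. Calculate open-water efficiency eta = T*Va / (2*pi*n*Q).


Formula: eta = T * Va / (2 * pi * n * Q)
Step 1 — numerator = T * Va = 109488 * 10.05 = 1100354.4
Step 2 — 2 * pi * n = 2 * pi * 2.67 = 16.776105
Step 3 — denominator = 16.776105 * 120896 = 2028163.99
Step 4 — eta = 1100354.4 / 2028163.99 ≈ 0.54254 (5 s.f.)

0.54254


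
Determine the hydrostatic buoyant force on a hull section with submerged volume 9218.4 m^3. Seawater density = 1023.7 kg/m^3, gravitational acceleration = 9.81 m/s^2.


Formula: Fb = rho * g * V
Substituting: Fb = 1023.7 * 9.81 * 9218.4
Intermediate: 1023.7 * 9.81 = 10042.497
Result: Fb = 10042.497 * 9218.4 ≈ 92576000 N (5 s.f.)

92576000 N


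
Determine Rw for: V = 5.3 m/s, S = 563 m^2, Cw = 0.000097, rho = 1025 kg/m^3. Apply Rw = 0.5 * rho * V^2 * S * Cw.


Formula: Rw = 0.5 * rho * V^2 * S * Cw
Step 1 — V^2 = 5.3^2 = 28.09
Step 2 — 0.5 * rho * V^2 = 0.5 * 1025 * 28.09 = 14396.125
Step 3 — Rw = 14396.125 * 563 * 0.000097 ≈ 786.19 N (5 s.f.)

786.19 N


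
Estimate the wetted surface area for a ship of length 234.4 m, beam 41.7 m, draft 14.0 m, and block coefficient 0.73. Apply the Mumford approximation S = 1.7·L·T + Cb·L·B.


Formula: S = 1.7*L*T + V/T with V = Cb*L*B*T, i.e. S = L * (1.7*T + Cb*B)
Step 1 — 1.7*T = 1.7 * 14.0 = 23.8 m
Step 2 — Cb*B = 0.73 * 41.7 = 30.441 m
Step 3 — 1.7*T + Cb*B = 23.8 + 30.441 = 54.241 m
Step 4 — S = 234.4 * 54.241 ≈ 12714 m^2 (5 s.f.)

12714 m^2


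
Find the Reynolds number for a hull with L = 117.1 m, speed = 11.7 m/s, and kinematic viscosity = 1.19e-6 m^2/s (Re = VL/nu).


Formula: Re = V * L / nu
Step 1 — V * L = 11.7 * 117.1 = 1370.07 m^2/s
Step 2 — Re = 1370.07 / 1.19e-6 = 1.15e+09

1.15e+09


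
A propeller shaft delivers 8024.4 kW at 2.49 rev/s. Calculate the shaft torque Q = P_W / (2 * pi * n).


Formula: Q = P_W / (2 * pi * n)
Step 1 — P_W = 8024.4 kW * 1000 = 8024400.0 W
Step 2 — 2 * pi * n = 2 * pi * 2.49 = 15.645131
Step 3 — Q = 8024400.0 / 15.645131 ≈ 512900 N·m (5 s.f.)

512900 N·m


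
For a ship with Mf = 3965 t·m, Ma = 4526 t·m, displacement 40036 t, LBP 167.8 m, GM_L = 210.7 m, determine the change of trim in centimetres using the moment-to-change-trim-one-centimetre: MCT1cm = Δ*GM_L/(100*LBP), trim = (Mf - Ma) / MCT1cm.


Formula: net trimming moment = Mf - Ma; MCT1cm = Δ*GM_L/(100*LBP); trim = net moment / MCT1cm
Step 1 — net trimming moment = 3965 - 4526 = -561 t·m
Step 2 — MCT1cm = 40036 * 210.7 / (100 * 167.8) = 502.7166 t·m/cm
Step 3 — trim = -561 / 502.7166 ≈ -1.1159 cm (5 s.f.)

-1.1159 cm


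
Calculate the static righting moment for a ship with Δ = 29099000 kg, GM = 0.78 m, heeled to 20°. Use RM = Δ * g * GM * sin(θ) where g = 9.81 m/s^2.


Formula: GZ = GM * sin(theta); RM = disp * g * GZ
Step 1 — GZ = 0.78 * sin(20°) = 0.78 * 0.34202 = 0.266776 m
Step 2 — RM = 29099000 * 9.81 * 0.266776 ≈ 76154000 N·m (5 s.f.)

76154000 N·m


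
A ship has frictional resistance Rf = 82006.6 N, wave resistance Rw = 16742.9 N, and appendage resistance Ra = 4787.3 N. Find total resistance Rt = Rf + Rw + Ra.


Formula: Rt = Rf + Rw + Ra
Substituting: Rt = 82006.6 + 16742.9 + 4787.3
Result: Rt = 103536.8 N

103536.8 N


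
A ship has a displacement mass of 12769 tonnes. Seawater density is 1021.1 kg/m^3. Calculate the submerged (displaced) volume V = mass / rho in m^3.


Formula: V = mass / rho
Step 1 — convert tonnes to kg: 12769 t * 1000 = 12769000 kg
Step 2 — V = 12769000 / 1021.1 ≈ 12505 m^3 (5 s.f.)

12505 m^3


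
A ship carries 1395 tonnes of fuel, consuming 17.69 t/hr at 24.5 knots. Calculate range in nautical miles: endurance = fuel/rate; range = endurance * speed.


Formula: endurance = fuel / rate; range = endurance * speed
Step 1 — endurance = 1395 / 17.69 = 78.8581 hours
Step 2 — range = 78.8581 * 24.5 ≈ 1932.0 nautical miles (5 s.f.)

1932.0 NM


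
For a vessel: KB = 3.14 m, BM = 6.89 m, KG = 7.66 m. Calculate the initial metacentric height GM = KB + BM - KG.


Formula: GM = KB + BM - KG
Step 1 — KM = KB + BM = 3.14 + 6.89 = 10.03 m
Step 2 — GM = KM - KG = 10.03 - 7.66 = 2.37 m

2.37 m


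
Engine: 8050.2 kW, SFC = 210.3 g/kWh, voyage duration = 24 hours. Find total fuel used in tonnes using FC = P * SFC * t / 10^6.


Formula: FC (tonnes) = P * SFC * t / 1,000,000
Step 1 — P * SFC * t = 8050.2 * 210.3 * 24 = 40630969.44 g
Step 2 — FC (tonnes) = 40630969.44 / 1,000,000 ≈ 40.631 tonnes (5 s.f.)

40.631 tonnes


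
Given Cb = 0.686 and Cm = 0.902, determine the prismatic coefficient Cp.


Formula: Cp = Cb / Cm
Substituting: Cp = 0.686 / 0.902
Result: Cp ≈ 0.76053 (5 s.f.)

0.76053


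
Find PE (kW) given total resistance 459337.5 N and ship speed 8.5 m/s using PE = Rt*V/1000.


Formula: PE = Rt * V / 1000 (kW)
Step 1 — PE (W) = 459337.5 * 8.5 = 3904368.75 W
Step 2 — PE (kW) = 3904368.75 / 1000 ≈ 3904.4 kW (5 s.f.)

3904.4 kW


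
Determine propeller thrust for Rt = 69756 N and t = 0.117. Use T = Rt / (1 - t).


Formula: T = Rt / (1 - t)
Step 1 — (1 - t) = 1 - 0.117 = 0.883
Step 2 — T = 69756 / 0.883 ≈ 78999 N (5 s.f.)

78999 N


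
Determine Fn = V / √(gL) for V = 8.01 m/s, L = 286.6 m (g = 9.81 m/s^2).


Formula: Fn = V / sqrt(g * L)
Step 1 — g * L = 9.81 * 286.6 = 2811.546
Step 2 — sqrt(g * L) = sqrt(2811.546) = 53.024013
Step 3 — Fn = 8.01 / 53.024013 ≈ 0.15106 (5 s.f.)

0.15106


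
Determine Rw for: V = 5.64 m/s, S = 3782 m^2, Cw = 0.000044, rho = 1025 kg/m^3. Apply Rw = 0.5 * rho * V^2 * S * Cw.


Formula: Rw = 0.5 * rho * V^2 * S * Cw
Step 1 — V^2 = 5.64^2 = 31.8096
Step 2 — 0.5 * rho * V^2 = 0.5 * 1025 * 31.8096 = 16302.42
Step 3 — Rw = 16302.42 * 3782 * 0.000044 ≈ 2712.9 N (5 s.f.)

2712.9 N


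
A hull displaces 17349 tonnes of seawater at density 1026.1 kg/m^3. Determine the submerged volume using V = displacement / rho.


Formula: V = mass / rho
Step 1 — convert tonnes to kg: 17349 t * 1000 = 17349000 kg
Step 2 — V = 17349000 / 1026.1 ≈ 16908 m^3 (5 s.f.)

16908 m^3


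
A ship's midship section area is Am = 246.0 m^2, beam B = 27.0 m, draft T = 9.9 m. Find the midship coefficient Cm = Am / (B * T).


Formula: Cm = Am / (B * T)
Step 1 — B * T = 27.0 * 9.9 = 267.3 m^2
Step 2 — Cm = 246.0 / 267.3 ≈ 0.92031 (5 s.f.)

0.92031


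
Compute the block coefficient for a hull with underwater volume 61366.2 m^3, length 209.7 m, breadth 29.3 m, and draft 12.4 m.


Formula: Cb = V / (L * B * T)
Step 1 — L * B * T = 209.7 * 29.3 * 12.4 = 76188.204 m^3
Step 2 — Cb = 61366.2 / 76188.204 ≈ 0.80546 (5 s.f.)

0.80546


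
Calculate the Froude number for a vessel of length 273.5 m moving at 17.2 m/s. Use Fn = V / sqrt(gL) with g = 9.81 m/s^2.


Formula: Fn = V / sqrt(g * L)
Step 1 — g * L = 9.81 * 273.5 = 2683.035
Step 2 — sqrt(g * L) = sqrt(2683.035) = 51.798021
Step 3 — Fn = 17.2 / 51.798021 ≈ 0.33206 (5 s.f.)

0.33206


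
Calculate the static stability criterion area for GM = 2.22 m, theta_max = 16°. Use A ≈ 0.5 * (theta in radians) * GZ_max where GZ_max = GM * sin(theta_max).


Formula: GZ_max = GM * sin(theta); Area = 0.5 * theta_rad * GZ_max
Step 1 — GZ_max = 2.22 * sin(16°) = 2.22 * 0.275637 = 0.611914 m
Step 2 — theta_rad = 16 * pi/180 = 0.279253 rad
Step 3 — Area = 0.5 * 0.279253 * 0.611914 ≈ 0.085439 m·rad (5 s.f.)

0.085439 m·rad


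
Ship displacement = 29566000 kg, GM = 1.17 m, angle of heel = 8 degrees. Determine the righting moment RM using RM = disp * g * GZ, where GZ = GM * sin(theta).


Formula: GZ = GM * sin(theta); RM = disp * g * GZ
Step 1 — GZ = 1.17 * sin(8°) = 1.17 * 0.139173 = 0.162832 m
Step 2 — RM = 29566000 * 9.81 * 0.162832 ≈ 47228000 N·m (5 s.f.)

47228000 N·m


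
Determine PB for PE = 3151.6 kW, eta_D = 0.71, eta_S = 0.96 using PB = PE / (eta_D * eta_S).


Formula: PB = PE / (eta_D * eta_S)
Step 1 — combined efficiency = eta_D * eta_S = 0.71 * 0.96 = 0.6816
Step 2 — PB = 3151.6 / 0.6816 ≈ 4623.8 kW (5 s.f.)

4623.8 kW


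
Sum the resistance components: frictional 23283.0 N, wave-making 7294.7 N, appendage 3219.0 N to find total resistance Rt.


Formula: Rt = Rf + Rw + Ra
Substituting: Rt = 23283.0 + 7294.7 + 3219.0
Result: Rt = 33796.7 N

33796.7 N


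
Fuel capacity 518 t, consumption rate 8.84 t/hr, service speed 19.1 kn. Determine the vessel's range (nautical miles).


Formula: endurance = fuel / rate; range = endurance * speed
Step 1 — endurance = 518 / 8.84 = 58.5973 hours
Step 2 — range = 58.5973 * 19.1 ≈ 1119.2 nautical miles (5 s.f.)

1119.2 NM


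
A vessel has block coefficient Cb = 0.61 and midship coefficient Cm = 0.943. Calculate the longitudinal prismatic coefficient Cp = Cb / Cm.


Formula: Cp = Cb / Cm
Substituting: Cp = 0.61 / 0.943
Result: Cp ≈ 0.64687 (5 s.f.)

0.64687


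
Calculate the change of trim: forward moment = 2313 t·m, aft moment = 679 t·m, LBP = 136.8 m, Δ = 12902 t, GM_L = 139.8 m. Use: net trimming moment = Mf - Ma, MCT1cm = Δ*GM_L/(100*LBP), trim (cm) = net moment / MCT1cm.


Formula: net trimming moment = Mf - Ma; MCT1cm = Δ*GM_L/(100*LBP); trim = net moment / MCT1cm
Step 1 — net trimming moment = 2313 - 679 = 1634 t·m
Step 2 — MCT1cm = 12902 * 139.8 / (100 * 136.8) = 131.8494 t·m/cm
Step 3 — trim = 1634 / 131.8494 ≈ 12.393 cm (5 s.f.)

12.393 cm


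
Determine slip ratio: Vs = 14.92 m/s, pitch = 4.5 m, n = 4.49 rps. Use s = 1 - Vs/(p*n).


Formula: s = 1 - Vs / (p * n)
Step 1 — p * n = 4.5 * 4.49 = 20.205
Step 2 — Vs / (p*n) = 14.92 / 20.205 = 0.738431 (6 d.p.)
Step 3 — s = 1 - 0.738431 = 0.261569

0.261569


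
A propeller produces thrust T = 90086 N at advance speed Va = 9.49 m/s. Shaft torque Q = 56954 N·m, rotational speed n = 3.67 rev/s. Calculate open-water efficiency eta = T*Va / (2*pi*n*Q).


Formula: eta = T * Va / (2 * pi * n * Q)
Step 1 — numerator = T * Va = 90086 * 9.49 = 854916.14
Step 2 — 2 * pi * n = 2 * pi * 3.67 = 23.05929
Step 3 — denominator = 23.05929 * 56954 = 1313318.8
Step 4 — eta = 854916.14 / 1313318.8 ≈ 0.65096 (5 s.f.)

0.65096


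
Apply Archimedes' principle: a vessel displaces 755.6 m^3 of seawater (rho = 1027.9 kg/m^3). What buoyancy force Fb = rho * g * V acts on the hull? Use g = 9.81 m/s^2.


Formula: Fb = rho * g * V
Substituting: Fb = 1027.9 * 9.81 * 755.6
Intermediate: 1027.9 * 9.81 = 10083.699
Result: Fb = 10083.699 * 755.6 ≈ 7619200 N (5 s.f.)

7619200 N


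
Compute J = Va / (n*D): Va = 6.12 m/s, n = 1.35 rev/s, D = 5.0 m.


Formula: J = Va / (n * D)
Step 1 — n * D = 1.35 * 5.0 = 6.75
Step 2 — J = 6.12 / 6.75 ≈ 0.90667 (5 s.f.)

0.90667


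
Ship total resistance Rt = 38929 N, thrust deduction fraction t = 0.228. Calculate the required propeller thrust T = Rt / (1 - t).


Formula: T = Rt / (1 - t)
Step 1 — (1 - t) = 1 - 0.228 = 0.772
Step 2 — T = 38929 / 0.772 ≈ 50426 N (5 s.f.)

50426 N


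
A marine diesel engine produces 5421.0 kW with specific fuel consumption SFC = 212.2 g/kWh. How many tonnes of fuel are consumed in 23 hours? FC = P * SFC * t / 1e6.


Formula: FC (tonnes) = P * SFC * t / 1,000,000
Step 1 — P * SFC * t = 5421.0 * 212.2 * 23 = 26457732.6 g
Step 2 — FC (tonnes) = 26457732.6 / 1,000,000 ≈ 26.458 tonnes (5 s.f.)

26.458 tonnes


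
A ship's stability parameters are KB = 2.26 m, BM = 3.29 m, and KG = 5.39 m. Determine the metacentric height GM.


Formula: GM = KB + BM - KG
Step 1 — KM = KB + BM = 2.26 + 3.29 = 5.55 m
Step 2 — GM = KM - KG = 5.55 - 5.39 = 0.16 m

0.16 m


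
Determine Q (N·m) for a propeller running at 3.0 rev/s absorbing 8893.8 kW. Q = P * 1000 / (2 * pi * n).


Formula: Q = P_W / (2 * pi * n)
Step 1 — P_W = 8893.8 kW * 1000 = 8893800.0 W
Step 2 — 2 * pi * n = 2 * pi * 3.0 = 18.849556
Step 3 — Q = 8893800.0 / 18.849556 ≈ 471830 N·m (5 s.f.)

471830 N·m


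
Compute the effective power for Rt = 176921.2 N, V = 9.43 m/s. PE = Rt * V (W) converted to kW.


Formula: PE = Rt * V / 1000 (kW)
Step 1 — PE (W) = 176921.2 * 9.43 = 1668366.916 W
Step 2 — PE (kW) = 1668366.916 / 1000 ≈ 1668.4 kW (5 s.f.)

1668.4 kW


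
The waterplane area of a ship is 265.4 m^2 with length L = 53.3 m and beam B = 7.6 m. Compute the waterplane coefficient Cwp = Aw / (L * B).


Formula: Cwp = Aw / (L * B)
Step 1 — L * B = 53.3 * 7.6 = 405.08 m^2
Step 2 — Cwp = 265.4 / 405.08 ≈ 0.65518 (5 s.f.)

0.65518


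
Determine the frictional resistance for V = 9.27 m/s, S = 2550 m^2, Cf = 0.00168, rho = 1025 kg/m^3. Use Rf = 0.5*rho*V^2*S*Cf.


Formula: Rf = 0.5 * rho * V^2 * S * Cf
Step 1 — V^2 = 9.27^2 = 85.9329
Step 2 — 0.5 * rho * V^2 = 0.5 * 1025 * 85.9329 = 44040.61125
Step 3 — Rf = 44040.61125 * 2550 * 0.00168 ≈ 188670 N (5 s.f.)

188670 N


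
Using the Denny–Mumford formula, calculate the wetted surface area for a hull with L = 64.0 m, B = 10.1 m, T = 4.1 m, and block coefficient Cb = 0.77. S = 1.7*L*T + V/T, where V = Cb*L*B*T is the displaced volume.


Formula: S = 1.7*L*T + V/T with V = Cb*L*B*T, i.e. S = L * (1.7*T + Cb*B)
Step 1 — 1.7*T = 1.7 * 4.1 = 6.97 m
Step 2 — Cb*B = 0.77 * 10.1 = 7.777 m
Step 3 — 1.7*T + Cb*B = 6.97 + 7.777 = 14.747 m
Step 4 — S = 64.0 * 14.747 ≈ 943.81 m^2 (5 s.f.)

943.81 m^2


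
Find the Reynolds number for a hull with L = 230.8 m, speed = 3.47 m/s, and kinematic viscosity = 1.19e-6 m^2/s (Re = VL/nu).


Formula: Re = V * L / nu
Step 1 — V * L = 3.47 * 230.8 = 800.876 m^2/s
Step 2 — Re = 800.876 / 1.19e-6 = 6.73e+08

6.73e+08


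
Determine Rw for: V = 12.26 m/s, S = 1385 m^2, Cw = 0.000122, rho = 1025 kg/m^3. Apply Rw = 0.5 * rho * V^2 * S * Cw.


Formula: Rw = 0.5 * rho * V^2 * S * Cw
Step 1 — V^2 = 12.26^2 = 150.3076
Step 2 — 0.5 * rho * V^2 = 0.5 * 1025 * 150.3076 = 77032.645
Step 3 — Rw = 77032.645 * 1385 * 0.000122 ≈ 13016 N (5 s.f.)

13016 N


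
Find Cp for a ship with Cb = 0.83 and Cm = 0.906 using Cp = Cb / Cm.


Formula: Cp = Cb / Cm
Substituting: Cp = 0.83 / 0.906
Result: Cp ≈ 0.91611 (5 s.f.)

0.91611


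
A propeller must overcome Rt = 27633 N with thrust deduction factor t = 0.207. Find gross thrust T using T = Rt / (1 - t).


Formula: T = Rt / (1 - t)
Step 1 — (1 - t) = 1 - 0.207 = 0.793
Step 2 — T = 27633 / 0.793 ≈ 34846 N (5 s.f.)

34846 N


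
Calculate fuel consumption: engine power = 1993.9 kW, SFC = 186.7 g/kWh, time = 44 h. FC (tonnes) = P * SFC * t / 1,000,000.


Formula: FC (tonnes) = P * SFC * t / 1,000,000
Step 1 — P * SFC * t = 1993.9 * 186.7 * 44 = 16379489.72 g
Step 2 — FC (tonnes) = 16379489.72 / 1,000,000 ≈ 16.379 tonnes (5 s.f.)

16.379 tonnes


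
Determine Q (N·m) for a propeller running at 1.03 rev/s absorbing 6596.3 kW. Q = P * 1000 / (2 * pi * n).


Formula: Q = P_W / (2 * pi * n)
Step 1 — P_W = 6596.3 kW * 1000 = 6596300.0 W
Step 2 — 2 * pi * n = 2 * pi * 1.03 = 6.471681
Step 3 — Q = 6596300.0 / 6.471681 ≈ 1019300 N·m (5 s.f.)

1019300 N·m


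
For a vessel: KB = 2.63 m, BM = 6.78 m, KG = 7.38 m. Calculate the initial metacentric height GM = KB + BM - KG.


Formula: GM = KB + BM - KG
Step 1 — KM = KB + BM = 2.63 + 6.78 = 9.41 m
Step 2 — GM = KM - KG = 9.41 - 7.38 = 2.03 m

2.03 m


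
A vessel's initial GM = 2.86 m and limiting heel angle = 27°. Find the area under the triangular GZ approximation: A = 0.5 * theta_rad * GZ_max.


Formula: GZ_max = GM * sin(theta); Area = 0.5 * theta_rad * GZ_max
Step 1 — GZ_max = 2.86 * sin(27°) = 2.86 * 0.45399 = 1.298411 m
Step 2 — theta_rad = 27 * pi/180 = 0.471239 rad
Step 3 — Area = 0.5 * 0.471239 * 1.298411 ≈ 0.30593 m·rad (5 s.f.)

0.30593 m·rad


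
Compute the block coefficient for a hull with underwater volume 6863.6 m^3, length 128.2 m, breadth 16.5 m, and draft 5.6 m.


Formula: Cb = V / (L * B * T)
Step 1 — L * B * T = 128.2 * 16.5 * 5.6 = 11845.68 m^3
Step 2 — Cb = 6863.6 / 11845.68 ≈ 0.57942 (5 s.f.)

0.57942


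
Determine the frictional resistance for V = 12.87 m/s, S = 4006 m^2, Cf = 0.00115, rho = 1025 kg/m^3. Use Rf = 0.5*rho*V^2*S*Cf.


Formula: Rf = 0.5 * rho * V^2 * S * Cf
Step 1 — V^2 = 12.87^2 = 165.6369
Step 2 — 0.5 * rho * V^2 = 0.5 * 1025 * 165.6369 = 84888.91125
Step 3 — Rf = 84888.91125 * 4006 * 0.00115 ≈ 391070 N (5 s.f.)

391070 N


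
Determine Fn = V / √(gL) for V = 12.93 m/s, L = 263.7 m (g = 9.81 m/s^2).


Formula: Fn = V / sqrt(g * L)
Step 1 — g * L = 9.81 * 263.7 = 2586.897
Step 2 — sqrt(g * L) = sqrt(2586.897) = 50.861547
Step 3 — Fn = 12.93 / 50.861547 ≈ 0.25422 (5 s.f.)

0.25422


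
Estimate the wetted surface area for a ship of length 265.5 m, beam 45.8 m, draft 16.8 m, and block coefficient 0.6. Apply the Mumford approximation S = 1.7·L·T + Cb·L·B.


Formula: S = 1.7*L*T + V/T with V = Cb*L*B*T, i.e. S = L * (1.7*T + Cb*B)
Step 1 — 1.7*T = 1.7 * 16.8 = 28.56 m
Step 2 — Cb*B = 0.6 * 45.8 = 27.48 m
Step 3 — 1.7*T + Cb*B = 28.56 + 27.48 = 56.04 m
Step 4 — S = 265.5 * 56.04 ≈ 14879 m^2 (5 s.f.)

14879 m^2


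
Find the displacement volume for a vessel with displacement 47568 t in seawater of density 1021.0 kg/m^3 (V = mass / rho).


Formula: V = mass / rho
Step 1 — convert tonnes to kg: 47568 t * 1000 = 47568000 kg
Step 2 — V = 47568000 / 1021.0 ≈ 46590 m^3 (5 s.f.)

46590 m^3


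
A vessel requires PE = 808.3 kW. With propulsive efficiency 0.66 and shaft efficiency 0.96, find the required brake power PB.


Formula: PB = PE / (eta_D * eta_S)
Step 1 — combined efficiency = eta_D * eta_S = 0.66 * 0.96 = 0.6336
Step 2 — PB = 808.3 / 0.6336 ≈ 1275.7 kW (5 s.f.)

1275.7 kW


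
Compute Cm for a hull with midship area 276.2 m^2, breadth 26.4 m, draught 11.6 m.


Formula: Cm = Am / (B * T)
Step 1 — B * T = 26.4 * 11.6 = 306.24 m^2
Step 2 — Cm = 276.2 / 306.24 ≈ 0.90191 (5 s.f.)

0.90191


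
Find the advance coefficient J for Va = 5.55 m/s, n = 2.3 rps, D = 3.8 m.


Formula: J = Va / (n * D)
Step 1 — n * D = 2.3 * 3.8 = 8.74
Step 2 — J = 5.55 / 8.74 ≈ 0.63501 (5 s.f.)

0.63501


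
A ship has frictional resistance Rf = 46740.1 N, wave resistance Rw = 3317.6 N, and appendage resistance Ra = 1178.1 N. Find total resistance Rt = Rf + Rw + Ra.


Formula: Rt = Rf + Rw + Ra
Substituting: Rt = 46740.1 + 3317.6 + 1178.1
Result: Rt = 51235.8 N

51235.8 N


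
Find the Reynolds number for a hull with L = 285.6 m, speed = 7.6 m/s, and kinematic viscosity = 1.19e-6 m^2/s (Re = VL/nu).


Formula: Re = V * L / nu
Step 1 — V * L = 7.6 * 285.6 = 2170.56 m^2/s
Step 2 — Re = 2170.56 / 1.19e-6 = 1.82e+09

1.82e+09


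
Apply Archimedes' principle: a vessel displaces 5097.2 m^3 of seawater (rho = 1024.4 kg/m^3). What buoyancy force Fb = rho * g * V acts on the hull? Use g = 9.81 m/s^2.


Formula: Fb = rho * g * V
Substituting: Fb = 1024.4 * 9.81 * 5097.2
Intermediate: 1024.4 * 9.81 = 10049.364
Result: Fb = 10049.364 * 5097.2 ≈ 51224000 N (5 s.f.)

51224000 N


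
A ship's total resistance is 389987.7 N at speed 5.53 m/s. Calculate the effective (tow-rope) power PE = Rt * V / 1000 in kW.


Formula: PE = Rt * V / 1000 (kW)
Step 1 — PE (W) = 389987.7 * 5.53 = 2156631.981 W
Step 2 — PE (kW) = 2156631.981 / 1000 ≈ 2156.6 kW (5 s.f.)

2156.6 kW


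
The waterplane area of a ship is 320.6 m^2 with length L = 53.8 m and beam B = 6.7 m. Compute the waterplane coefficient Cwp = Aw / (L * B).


Formula: Cwp = Aw / (L * B)
Step 1 — L * B = 53.8 * 6.7 = 360.46 m^2
Step 2 — Cwp = 320.6 / 360.46 ≈ 0.88942 (5 s.f.)

0.88942


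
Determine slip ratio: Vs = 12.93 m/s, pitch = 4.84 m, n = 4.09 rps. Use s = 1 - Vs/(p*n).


Formula: s = 1 - Vs / (p * n)
Step 1 — p * n = 4.84 * 4.09 = 19.7956
Step 2 — Vs / (p*n) = 12.93 / 19.7956 = 0.653175 (6 d.p.)
Step 3 — s = 1 - 0.653175 = 0.346825

0.346825


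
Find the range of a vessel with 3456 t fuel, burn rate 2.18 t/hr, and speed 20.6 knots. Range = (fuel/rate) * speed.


Formula: endurance = fuel / rate; range = endurance * speed
Step 1 — endurance = 3456 / 2.18 = 1585.3211 hours
Step 2 — range = 1585.3211 * 20.6 ≈ 32658 nautical miles (5 s.f.)

32658 NM


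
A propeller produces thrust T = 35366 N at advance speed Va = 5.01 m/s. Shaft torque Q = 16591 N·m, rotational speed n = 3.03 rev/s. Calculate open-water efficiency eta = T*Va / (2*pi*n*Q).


Formula: eta = T * Va / (2 * pi * n * Q)
Step 1 — numerator = T * Va = 35366 * 5.01 = 177183.66
Step 2 — 2 * pi * n = 2 * pi * 3.03 = 19.038051
Step 3 — denominator = 19.038051 * 16591 = 315860.3
Step 4 — eta = 177183.66 / 315860.3 ≈ 0.56096 (5 s.f.)

0.56096


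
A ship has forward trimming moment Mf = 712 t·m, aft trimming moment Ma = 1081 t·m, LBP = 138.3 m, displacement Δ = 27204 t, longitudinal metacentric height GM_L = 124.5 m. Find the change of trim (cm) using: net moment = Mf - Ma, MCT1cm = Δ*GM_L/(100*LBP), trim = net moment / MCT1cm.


Formula: net trimming moment = Mf - Ma; MCT1cm = Δ*GM_L/(100*LBP); trim = net moment / MCT1cm
Step 1 — net trimming moment = 712 - 1081 = -369 t·m
Step 2 — MCT1cm = 27204 * 124.5 / (100 * 138.3) = 244.895 t·m/cm
Step 3 — trim = -369 / 244.895 ≈ -1.5068 cm (5 s.f.)

-1.5068 cm


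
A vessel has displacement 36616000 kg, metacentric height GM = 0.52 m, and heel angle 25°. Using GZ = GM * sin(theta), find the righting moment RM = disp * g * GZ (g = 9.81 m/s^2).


Formula: GZ = GM * sin(theta); RM = disp * g * GZ
Step 1 — GZ = 0.52 * sin(25°) = 0.52 * 0.422618 = 0.219761 m
Step 2 — RM = 36616000 * 9.81 * 0.219761 ≈ 78939000 N·m (5 s.f.)

78939000 N·m


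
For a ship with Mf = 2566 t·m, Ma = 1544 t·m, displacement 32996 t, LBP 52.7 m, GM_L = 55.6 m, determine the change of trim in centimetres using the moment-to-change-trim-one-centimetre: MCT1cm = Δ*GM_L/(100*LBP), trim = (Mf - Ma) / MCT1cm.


Formula: net trimming moment = Mf - Ma; MCT1cm = Δ*GM_L/(100*LBP); trim = net moment / MCT1cm
Step 1 — net trimming moment = 2566 - 1544 = 1022 t·m
Step 2 — MCT1cm = 32996 * 55.6 / (100 * 52.7) = 348.1172 t·m/cm
Step 3 — trim = 1022 / 348.1172 ≈ 2.9358 cm (5 s.f.)

2.9358 cm


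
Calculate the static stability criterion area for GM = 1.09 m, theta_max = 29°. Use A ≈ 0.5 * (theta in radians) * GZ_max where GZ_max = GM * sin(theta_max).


Formula: GZ_max = GM * sin(theta); Area = 0.5 * theta_rad * GZ_max
Step 1 — GZ_max = 1.09 * sin(29°) = 1.09 * 0.48481 = 0.528443 m
Step 2 — theta_rad = 29 * pi/180 = 0.506145 rad
Step 3 — Area = 0.5 * 0.506145 * 0.528443 ≈ 0.13373 m·rad (5 s.f.)

0.13373 m·rad


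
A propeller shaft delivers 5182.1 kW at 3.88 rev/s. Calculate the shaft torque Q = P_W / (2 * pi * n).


Formula: Q = P_W / (2 * pi * n)
Step 1 — P_W = 5182.1 kW * 1000 = 5182100.0 W
Step 2 — 2 * pi * n = 2 * pi * 3.88 = 24.378759
Step 3 — Q = 5182100.0 / 24.378759 ≈ 212570 N·m (5 s.f.)

212570 N·m


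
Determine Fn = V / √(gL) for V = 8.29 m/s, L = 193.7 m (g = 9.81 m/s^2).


Formula: Fn = V / sqrt(g * L)
Step 1 — g * L = 9.81 * 193.7 = 1900.197
Step 2 — sqrt(g * L) = sqrt(1900.197) = 43.591249
Step 3 — Fn = 8.29 / 43.591249 ≈ 0.19018 (5 s.f.)

0.19018


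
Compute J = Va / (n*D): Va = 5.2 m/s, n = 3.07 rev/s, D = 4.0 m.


Formula: J = Va / (n * D)
Step 1 — n * D = 3.07 * 4.0 = 12.28
Step 2 — J = 5.2 / 12.28 ≈ 0.42345 (5 s.f.)

0.42345


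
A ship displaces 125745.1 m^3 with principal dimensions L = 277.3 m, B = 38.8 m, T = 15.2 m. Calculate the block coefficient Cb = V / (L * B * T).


Formula: Cb = V / (L * B * T)
Step 1 — L * B * T = 277.3 * 38.8 * 15.2 = 163540.448 m^3
Step 2 — Cb = 125745.1 / 163540.448 ≈ 0.76889 (5 s.f.)

0.76889


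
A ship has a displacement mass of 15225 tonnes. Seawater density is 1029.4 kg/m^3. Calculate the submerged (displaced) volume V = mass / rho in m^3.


Formula: V = mass / rho
Step 1 — convert tonnes to kg: 15225 t * 1000 = 15225000 kg
Step 2 — V = 15225000 / 1029.4 ≈ 14790 m^3 (5 s.f.)

14790 m^3


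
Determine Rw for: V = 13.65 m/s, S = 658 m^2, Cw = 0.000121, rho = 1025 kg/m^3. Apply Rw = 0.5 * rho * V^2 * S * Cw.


Formula: Rw = 0.5 * rho * V^2 * S * Cw
Step 1 — V^2 = 13.65^2 = 186.3225
Step 2 — 0.5 * rho * V^2 = 0.5 * 1025 * 186.3225 = 95490.28125
Step 3 — Rw = 95490.28125 * 658 * 0.000121 ≈ 7602.7 N (5 s.f.)

7602.7 N


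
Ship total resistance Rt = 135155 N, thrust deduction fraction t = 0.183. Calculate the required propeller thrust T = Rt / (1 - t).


Formula: T = Rt / (1 - t)
Step 1 — (1 - t) = 1 - 0.183 = 0.817
Step 2 — T = 135155 / 0.817 ≈ 165430 N (5 s.f.)

165430 N


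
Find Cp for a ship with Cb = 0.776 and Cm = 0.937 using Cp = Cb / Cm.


Formula: Cp = Cb / Cm
Substituting: Cp = 0.776 / 0.937
Result: Cp ≈ 0.82818 (5 s.f.)

0.82818


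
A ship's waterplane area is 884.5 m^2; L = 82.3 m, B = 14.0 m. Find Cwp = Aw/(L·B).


Formula: Cwp = Aw / (L * B)
Step 1 — L * B = 82.3 * 14.0 = 1152.2 m^2
Step 2 — Cwp = 884.5 / 1152.2 ≈ 0.76766 (5 s.f.)

0.76766


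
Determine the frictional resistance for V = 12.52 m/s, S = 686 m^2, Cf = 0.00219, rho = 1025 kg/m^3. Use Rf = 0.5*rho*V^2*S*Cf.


Formula: Rf = 0.5 * rho * V^2 * S * Cf
Step 1 — V^2 = 12.52^2 = 156.7504
Step 2 — 0.5 * rho * V^2 = 0.5 * 1025 * 156.7504 = 80334.58
Step 3 — Rf = 80334.58 * 686 * 0.00219 ≈ 120690 N (5 s.f.)

120690 N


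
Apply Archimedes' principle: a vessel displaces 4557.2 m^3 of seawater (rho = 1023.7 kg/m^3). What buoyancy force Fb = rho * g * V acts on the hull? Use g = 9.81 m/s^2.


Formula: Fb = rho * g * V
Substituting: Fb = 1023.7 * 9.81 * 4557.2
Intermediate: 1023.7 * 9.81 = 10042.497
Result: Fb = 10042.497 * 4557.2 ≈ 45766000 N (5 s.f.)

45766000 N


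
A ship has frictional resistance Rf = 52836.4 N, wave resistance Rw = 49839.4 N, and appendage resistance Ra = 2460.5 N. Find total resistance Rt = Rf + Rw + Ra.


Formula: Rt = Rf + Rw + Ra
Substituting: Rt = 52836.4 + 49839.4 + 2460.5
Result: Rt = 105136.3 N

105136.3 N


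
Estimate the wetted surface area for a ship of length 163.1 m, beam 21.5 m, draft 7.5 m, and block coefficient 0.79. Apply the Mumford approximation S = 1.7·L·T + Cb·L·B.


Formula: S = 1.7*L*T + V/T with V = Cb*L*B*T, i.e. S = L * (1.7*T + Cb*B)
Step 1 — 1.7*T = 1.7 * 7.5 = 12.75 m
Step 2 — Cb*B = 0.79 * 21.5 = 16.985 m
Step 3 — 1.7*T + Cb*B = 12.75 + 16.985 = 29.735 m
Step 4 — S = 163.1 * 29.735 ≈ 4849.8 m^2 (5 s.f.)

4849.8 m^2
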